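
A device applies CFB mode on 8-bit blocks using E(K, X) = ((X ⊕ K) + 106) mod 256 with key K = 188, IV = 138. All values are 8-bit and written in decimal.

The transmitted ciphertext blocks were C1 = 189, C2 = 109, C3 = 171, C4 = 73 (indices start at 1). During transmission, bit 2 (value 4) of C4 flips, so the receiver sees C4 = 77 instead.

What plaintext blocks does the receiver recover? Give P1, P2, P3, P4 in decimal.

P1 = 29, P2 = 6, P3 = 144, P4 = 204

CFB decryption: P_i = C_i ⊕ E(K, C_{i−1}), with C_{0} = IV.
Only C4 changed, to 77. In CFB, a change in C_i flips the same bit in P_i and garbles P_{i+1}. Decrypting the received ciphertext:
P1: E(K, 138) = 160; 189 ⊕ 160 = 29.
P2: E(K, 189) = 107; 109 ⊕ 107 = 6.
P3: E(K, 109) = 59; 171 ⊕ 59 = 144.
P4: E(K, 171) = 129; 77 ⊕ 129 = 204.
Blocks that differ from the original plaintext: P4.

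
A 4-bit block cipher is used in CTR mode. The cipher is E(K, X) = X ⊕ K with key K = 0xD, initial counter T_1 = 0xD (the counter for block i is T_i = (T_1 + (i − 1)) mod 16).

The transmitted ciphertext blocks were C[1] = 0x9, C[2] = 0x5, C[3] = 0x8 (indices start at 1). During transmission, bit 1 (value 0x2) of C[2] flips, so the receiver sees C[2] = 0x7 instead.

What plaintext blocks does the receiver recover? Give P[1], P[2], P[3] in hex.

CTR decryption: S_i = E(K, T_i) where T_i is the counter for block i; P_i = C_i ⊕ S_i.
Only C[2] changed, to 0x7. In CTR, a change in C_i flips the same bit in P_i only; the keystream is unaffected. Decrypting the received ciphertext:
P[1]: T = 0xD, S = E(K, T) = 0x0; 0x9 ⊕ 0x0 = 0x9.
P[2]: T = 0xE, S = E(K, T) = 0x3; 0x7 ⊕ 0x3 = 0x4.
P[3]: T = 0xF, S = E(K, T) = 0x2; 0x8 ⊕ 0x2 = 0xA.
Blocks that differ from the original plaintext: P[2].

P[1] = 0x9, P[2] = 0x4, P[3] = 0xA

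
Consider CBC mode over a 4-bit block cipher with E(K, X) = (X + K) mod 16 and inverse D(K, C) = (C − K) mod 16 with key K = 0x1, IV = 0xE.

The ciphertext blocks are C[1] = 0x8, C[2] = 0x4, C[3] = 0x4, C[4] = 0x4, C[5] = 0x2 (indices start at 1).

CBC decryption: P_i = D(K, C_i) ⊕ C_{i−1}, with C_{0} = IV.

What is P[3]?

P[3]: D(K, 0x4) = 0x3; 0x3 ⊕ 0x4 = 0x7.

P[3] = 0x7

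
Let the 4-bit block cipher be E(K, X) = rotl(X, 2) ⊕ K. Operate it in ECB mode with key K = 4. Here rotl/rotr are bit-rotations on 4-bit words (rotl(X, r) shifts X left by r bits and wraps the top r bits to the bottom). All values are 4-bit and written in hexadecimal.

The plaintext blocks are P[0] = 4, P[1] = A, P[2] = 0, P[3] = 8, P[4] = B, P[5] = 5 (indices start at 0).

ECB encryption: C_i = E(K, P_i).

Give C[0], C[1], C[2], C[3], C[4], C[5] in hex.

C[0] = 5, C[1] = E, C[2] = 4, C[3] = 6, C[4] = A, C[5] = 1

C[0]: E(K, 4) = 5.
C[1]: E(K, A) = E.
C[2]: E(K, 0) = 4.
C[3]: E(K, 8) = 6.
C[4]: E(K, B) = A.
C[5]: E(K, 5) = 1.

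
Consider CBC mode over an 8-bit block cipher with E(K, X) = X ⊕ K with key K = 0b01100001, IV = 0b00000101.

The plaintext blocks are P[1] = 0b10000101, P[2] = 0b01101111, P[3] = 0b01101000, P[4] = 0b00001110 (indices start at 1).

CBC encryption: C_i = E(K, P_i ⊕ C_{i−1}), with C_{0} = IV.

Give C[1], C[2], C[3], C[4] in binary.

C[1] = 0b11100001, C[2] = 0b11101111, C[3] = 0b11100110, C[4] = 0b10001001

C[1]: P[1] ⊕ 0b00000101 = 0b10000000; E(K, 0b10000000) = 0b11100001.
C[2]: P[2] ⊕ 0b11100001 = 0b10001110; E(K, 0b10001110) = 0b11101111.
C[3]: P[3] ⊕ 0b11101111 = 0b10000111; E(K, 0b10000111) = 0b11100110.
C[4]: P[4] ⊕ 0b11100110 = 0b11101000; E(K, 0b11101000) = 0b10001001.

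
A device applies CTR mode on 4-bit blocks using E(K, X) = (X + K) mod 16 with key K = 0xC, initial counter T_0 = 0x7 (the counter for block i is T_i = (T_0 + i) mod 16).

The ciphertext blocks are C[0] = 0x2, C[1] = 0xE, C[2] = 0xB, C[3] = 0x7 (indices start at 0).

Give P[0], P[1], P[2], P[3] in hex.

CTR decryption: S_i = E(K, T_i) where T_i is the counter for block i; P_i = C_i ⊕ S_i.
P[0]: T = 0x7, S = E(K, T) = 0x3; 0x2 ⊕ 0x3 = 0x1.
P[1]: T = 0x8, S = E(K, T) = 0x4; 0xE ⊕ 0x4 = 0xA.
P[2]: T = 0x9, S = E(K, T) = 0x5; 0xB ⊕ 0x5 = 0xE.
P[3]: T = 0xA, S = E(K, T) = 0x6; 0x7 ⊕ 0x6 = 0x1.

P[0] = 0x1, P[1] = 0xA, P[2] = 0xE, P[3] = 0x1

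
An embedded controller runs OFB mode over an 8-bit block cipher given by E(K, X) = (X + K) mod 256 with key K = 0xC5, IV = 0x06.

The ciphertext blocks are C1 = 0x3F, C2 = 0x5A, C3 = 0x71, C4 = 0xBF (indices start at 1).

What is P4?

P4 = 0xA5

OFB decryption: S_i = E(K, S_{i−1}) with S_{0} = IV; P_i = C_i ⊕ S_i.
P1: S = E(K, 0x06) = 0xCB; 0x3F ⊕ 0xCB = 0xF4.
P2: S = E(K, 0xCB) = 0x90; 0x5A ⊕ 0x90 = 0xCA.
P3: S = E(K, 0x90) = 0x55; 0x71 ⊕ 0x55 = 0x24.
P4: S = E(K, 0x55) = 0x1A; 0xBF ⊕ 0x1A = 0xA5.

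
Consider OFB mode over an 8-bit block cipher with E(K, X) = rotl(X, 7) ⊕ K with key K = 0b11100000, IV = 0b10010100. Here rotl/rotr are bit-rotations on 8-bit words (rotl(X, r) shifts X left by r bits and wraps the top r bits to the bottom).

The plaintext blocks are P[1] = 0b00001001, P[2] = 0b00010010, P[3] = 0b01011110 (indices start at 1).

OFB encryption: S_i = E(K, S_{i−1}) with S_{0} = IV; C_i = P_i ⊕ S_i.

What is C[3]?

C[3] = 0b01100100

C[1]: S = E(K, 0b10010100) = 0b10101010; 0b00001001 ⊕ 0b10101010 = 0b10100011.
C[2]: S = E(K, 0b10101010) = 0b10110101; 0b00010010 ⊕ 0b10110101 = 0b10100111.
C[3]: S = E(K, 0b10110101) = 0b00111010; 0b01011110 ⊕ 0b00111010 = 0b01100100.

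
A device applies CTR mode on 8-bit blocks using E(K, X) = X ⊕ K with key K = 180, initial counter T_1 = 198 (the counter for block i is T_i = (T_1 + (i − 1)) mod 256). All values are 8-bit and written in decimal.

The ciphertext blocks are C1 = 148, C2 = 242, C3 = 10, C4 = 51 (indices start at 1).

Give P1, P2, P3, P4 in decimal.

P1 = 230, P2 = 129, P3 = 118, P4 = 78

CTR decryption: S_i = E(K, T_i) where T_i is the counter for block i; P_i = C_i ⊕ S_i.
P1: T = 198, S = E(K, T) = 114; 148 ⊕ 114 = 230.
P2: T = 199, S = E(K, T) = 115; 242 ⊕ 115 = 129.
P3: T = 200, S = E(K, T) = 124; 10 ⊕ 124 = 118.
P4: T = 201, S = E(K, T) = 125; 51 ⊕ 125 = 78.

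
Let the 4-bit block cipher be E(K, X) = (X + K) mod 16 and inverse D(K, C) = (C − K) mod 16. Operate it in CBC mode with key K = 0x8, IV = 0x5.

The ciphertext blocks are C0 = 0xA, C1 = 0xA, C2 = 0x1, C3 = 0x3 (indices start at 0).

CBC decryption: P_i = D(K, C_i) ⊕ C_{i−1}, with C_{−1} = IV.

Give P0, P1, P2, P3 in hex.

P0 = 0x7, P1 = 0x8, P2 = 0x3, P3 = 0xA

P0: D(K, 0xA) = 0x2; 0x2 ⊕ 0x5 = 0x7.
P1: D(K, 0xA) = 0x2; 0x2 ⊕ 0xA = 0x8.
P2: D(K, 0x1) = 0x9; 0x9 ⊕ 0xA = 0x3.
P3: D(K, 0x3) = 0xB; 0xB ⊕ 0x1 = 0xA.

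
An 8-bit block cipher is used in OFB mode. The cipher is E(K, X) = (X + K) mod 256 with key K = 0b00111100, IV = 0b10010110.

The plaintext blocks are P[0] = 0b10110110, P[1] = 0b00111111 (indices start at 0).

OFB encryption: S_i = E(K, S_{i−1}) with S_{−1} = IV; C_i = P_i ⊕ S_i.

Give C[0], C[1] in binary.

C[0] = 0b01100100, C[1] = 0b00110001

C[0]: S = E(K, 0b10010110) = 0b11010010; 0b10110110 ⊕ 0b11010010 = 0b01100100.
C[1]: S = E(K, 0b11010010) = 0b00001110; 0b00111111 ⊕ 0b00001110 = 0b00110001.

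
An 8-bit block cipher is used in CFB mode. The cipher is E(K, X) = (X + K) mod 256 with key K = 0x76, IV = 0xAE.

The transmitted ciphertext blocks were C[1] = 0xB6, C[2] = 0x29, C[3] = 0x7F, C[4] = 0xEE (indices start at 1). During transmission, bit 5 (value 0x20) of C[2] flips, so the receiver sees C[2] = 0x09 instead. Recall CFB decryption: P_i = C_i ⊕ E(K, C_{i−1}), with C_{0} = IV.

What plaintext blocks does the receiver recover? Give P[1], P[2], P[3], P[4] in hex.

P[1] = 0x92, P[2] = 0x25, P[3] = 0x00, P[4] = 0x1B

Only C[2] changed, to 0x09. In CFB, a change in C_i flips the same bit in P_i and garbles P_{i+1}. Decrypting the received ciphertext:
P[1]: E(K, 0xAE) = 0x24; 0xB6 ⊕ 0x24 = 0x92.
P[2]: E(K, 0xB6) = 0x2C; 0x09 ⊕ 0x2C = 0x25.
P[3]: E(K, 0x09) = 0x7F; 0x7F ⊕ 0x7F = 0x00.
P[4]: E(K, 0x7F) = 0xF5; 0xEE ⊕ 0xF5 = 0x1B.
Blocks that differ from the original plaintext: P[2], P[3].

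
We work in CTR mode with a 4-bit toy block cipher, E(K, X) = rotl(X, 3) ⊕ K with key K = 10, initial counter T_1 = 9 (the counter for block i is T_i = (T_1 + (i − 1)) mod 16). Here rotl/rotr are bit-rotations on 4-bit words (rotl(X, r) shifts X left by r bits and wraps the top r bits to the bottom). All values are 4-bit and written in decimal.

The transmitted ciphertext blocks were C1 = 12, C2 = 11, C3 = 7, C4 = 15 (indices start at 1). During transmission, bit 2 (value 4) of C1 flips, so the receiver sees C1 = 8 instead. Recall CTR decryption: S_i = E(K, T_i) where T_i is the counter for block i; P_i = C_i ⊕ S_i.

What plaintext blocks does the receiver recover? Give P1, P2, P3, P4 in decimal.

Only C1 changed, to 8. In CTR, a change in C_i flips the same bit in P_i only; the keystream is unaffected. Decrypting the received ciphertext:
P1: T = 9, S = E(K, T) = 6; 8 ⊕ 6 = 14.
P2: T = 10, S = E(K, T) = 15; 11 ⊕ 15 = 4.
P3: T = 11, S = E(K, T) = 7; 7 ⊕ 7 = 0.
P4: T = 12, S = E(K, T) = 12; 15 ⊕ 12 = 3.
Blocks that differ from the original plaintext: P1.

P1 = 14, P2 = 4, P3 = 0, P4 = 3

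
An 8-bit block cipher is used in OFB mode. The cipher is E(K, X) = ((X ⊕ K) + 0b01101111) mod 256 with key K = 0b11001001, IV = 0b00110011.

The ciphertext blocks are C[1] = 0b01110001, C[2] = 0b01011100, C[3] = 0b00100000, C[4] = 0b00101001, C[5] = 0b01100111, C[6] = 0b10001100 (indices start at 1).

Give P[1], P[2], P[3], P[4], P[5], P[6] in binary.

OFB decryption: S_i = E(K, S_{i−1}) with S_{0} = IV; P_i = C_i ⊕ S_i.
P[1]: S = E(K, 0b00110011) = 0b01101001; 0b01110001 ⊕ 0b01101001 = 0b00011000.
P[2]: S = E(K, 0b01101001) = 0b00001111; 0b01011100 ⊕ 0b00001111 = 0b01010011.
P[3]: S = E(K, 0b00001111) = 0b00110101; 0b00100000 ⊕ 0b00110101 = 0b00010101.
P[4]: S = E(K, 0b00110101) = 0b01101011; 0b00101001 ⊕ 0b01101011 = 0b01000010.
P[5]: S = E(K, 0b01101011) = 0b00010001; 0b01100111 ⊕ 0b00010001 = 0b01110110.
P[6]: S = E(K, 0b00010001) = 0b01000111; 0b10001100 ⊕ 0b01000111 = 0b11001011.

P[1] = 0b00011000, P[2] = 0b01010011, P[3] = 0b00010101, P[4] = 0b01000010, P[5] = 0b01110110, P[6] = 0b11001011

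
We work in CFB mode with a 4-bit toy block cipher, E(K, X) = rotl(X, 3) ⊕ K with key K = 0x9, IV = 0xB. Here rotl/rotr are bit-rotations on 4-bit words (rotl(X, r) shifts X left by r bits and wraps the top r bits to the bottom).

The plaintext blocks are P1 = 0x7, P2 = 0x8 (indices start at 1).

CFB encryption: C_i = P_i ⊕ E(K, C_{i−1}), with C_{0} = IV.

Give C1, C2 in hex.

C1: E(K, 0xB) = 0x4; 0x7 ⊕ 0x4 = 0x3.
C2: E(K, 0x3) = 0x0; 0x8 ⊕ 0x0 = 0x8.

C1 = 0x3, C2 = 0x8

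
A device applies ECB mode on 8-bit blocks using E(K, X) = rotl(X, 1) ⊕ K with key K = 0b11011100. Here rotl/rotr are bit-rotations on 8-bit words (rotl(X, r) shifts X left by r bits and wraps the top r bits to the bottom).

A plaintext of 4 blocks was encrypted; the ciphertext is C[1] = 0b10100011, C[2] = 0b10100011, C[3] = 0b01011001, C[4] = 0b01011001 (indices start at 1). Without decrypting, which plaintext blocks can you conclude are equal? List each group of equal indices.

ECB encrypts each block independently with the same key, so equal ciphertext blocks imply equal plaintext blocks.
C[1] = C[2] = 0b10100011, so P[1] = P[2].
C[3] = C[4] = 0b01011001, so P[3] = P[4].

P[1] = P[2]; P[3] = P[4]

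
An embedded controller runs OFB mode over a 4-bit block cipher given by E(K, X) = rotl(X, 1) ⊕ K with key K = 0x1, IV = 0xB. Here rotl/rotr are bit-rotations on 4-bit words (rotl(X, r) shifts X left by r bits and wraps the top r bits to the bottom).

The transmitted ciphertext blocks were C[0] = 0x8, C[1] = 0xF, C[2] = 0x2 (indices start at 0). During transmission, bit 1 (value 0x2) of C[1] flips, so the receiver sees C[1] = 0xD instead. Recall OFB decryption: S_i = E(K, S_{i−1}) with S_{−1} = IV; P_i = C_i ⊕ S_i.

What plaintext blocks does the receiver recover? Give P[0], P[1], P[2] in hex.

P[0] = 0xE, P[1] = 0x0, P[2] = 0x8

Only C[1] changed, to 0xD. In OFB, a change in C_i flips the same bit in P_i only; the keystream is unaffected. Decrypting the received ciphertext:
P[0]: S = E(K, 0xB) = 0x6; 0x8 ⊕ 0x6 = 0xE.
P[1]: S = E(K, 0x6) = 0xD; 0xD ⊕ 0xD = 0x0.
P[2]: S = E(K, 0xD) = 0xA; 0x2 ⊕ 0xA = 0x8.
Blocks that differ from the original plaintext: P[1].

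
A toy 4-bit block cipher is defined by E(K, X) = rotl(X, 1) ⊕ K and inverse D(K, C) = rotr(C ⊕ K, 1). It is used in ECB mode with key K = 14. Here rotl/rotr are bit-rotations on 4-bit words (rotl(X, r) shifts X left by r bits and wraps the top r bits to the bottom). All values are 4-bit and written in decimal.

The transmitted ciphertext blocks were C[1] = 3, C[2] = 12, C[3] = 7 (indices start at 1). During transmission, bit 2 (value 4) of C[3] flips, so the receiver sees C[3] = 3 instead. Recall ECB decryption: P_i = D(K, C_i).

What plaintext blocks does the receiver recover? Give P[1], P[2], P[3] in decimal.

Only C[3] changed, to 3. In ECB, a change in C_i affects only P_i. Decrypting the received ciphertext:
P[1]: D(K, 3) = 14.
P[2]: D(K, 12) = 1.
P[3]: D(K, 3) = 14.
Blocks that differ from the original plaintext: P[3].

P[1] = 14, P[2] = 1, P[3] = 14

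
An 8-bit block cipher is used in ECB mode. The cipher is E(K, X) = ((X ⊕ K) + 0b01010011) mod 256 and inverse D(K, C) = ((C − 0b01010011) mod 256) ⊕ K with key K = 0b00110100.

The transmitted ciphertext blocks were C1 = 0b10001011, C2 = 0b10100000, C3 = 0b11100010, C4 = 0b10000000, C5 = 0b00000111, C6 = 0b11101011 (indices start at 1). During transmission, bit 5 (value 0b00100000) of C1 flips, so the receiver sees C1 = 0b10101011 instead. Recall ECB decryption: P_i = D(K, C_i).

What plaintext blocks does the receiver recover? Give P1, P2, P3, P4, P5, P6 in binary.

Only C1 changed, to 0b10101011. In ECB, a change in C_i affects only P_i. Decrypting the received ciphertext:
P1: D(K, 0b10101011) = 0b01101100.
P2: D(K, 0b10100000) = 0b01111001.
P3: D(K, 0b11100010) = 0b10111011.
P4: D(K, 0b10000000) = 0b00011001.
P5: D(K, 0b00000111) = 0b10000000.
P6: D(K, 0b11101011) = 0b10101100.
Blocks that differ from the original plaintext: P1.

P1 = 0b01101100, P2 = 0b01111001, P3 = 0b10111011, P4 = 0b00011001, P5 = 0b10000000, P6 = 0b10101100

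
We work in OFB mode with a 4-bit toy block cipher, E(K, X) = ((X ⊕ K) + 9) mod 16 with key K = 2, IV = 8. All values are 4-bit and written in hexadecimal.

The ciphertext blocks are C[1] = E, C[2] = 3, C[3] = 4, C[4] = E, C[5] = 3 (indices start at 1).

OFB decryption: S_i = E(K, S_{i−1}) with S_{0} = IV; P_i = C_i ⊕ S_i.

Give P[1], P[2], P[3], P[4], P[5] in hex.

P[1] = D, P[2] = 9, P[3] = 5, P[4] = 2, P[5] = 4

P[1]: S = E(K, 8) = 3; E ⊕ 3 = D.
P[2]: S = E(K, 3) = A; 3 ⊕ A = 9.
P[3]: S = E(K, A) = 1; 4 ⊕ 1 = 5.
P[4]: S = E(K, 1) = C; E ⊕ C = 2.
P[5]: S = E(K, C) = 7; 3 ⊕ 7 = 4.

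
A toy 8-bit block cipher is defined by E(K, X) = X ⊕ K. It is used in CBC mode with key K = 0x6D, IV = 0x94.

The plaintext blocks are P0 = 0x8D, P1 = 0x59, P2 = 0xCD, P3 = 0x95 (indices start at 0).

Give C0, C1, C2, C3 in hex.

CBC encryption: C_i = E(K, P_i ⊕ C_{i−1}), with C_{−1} = IV.
C0: P0 ⊕ 0x94 = 0x19; E(K, 0x19) = 0x74.
C1: P1 ⊕ 0x74 = 0x2D; E(K, 0x2D) = 0x40.
C2: P2 ⊕ 0x40 = 0x8D; E(K, 0x8D) = 0xE0.
C3: P3 ⊕ 0xE0 = 0x75; E(K, 0x75) = 0x18.

C0 = 0x74, C1 = 0x40, C2 = 0xE0, C3 = 0x18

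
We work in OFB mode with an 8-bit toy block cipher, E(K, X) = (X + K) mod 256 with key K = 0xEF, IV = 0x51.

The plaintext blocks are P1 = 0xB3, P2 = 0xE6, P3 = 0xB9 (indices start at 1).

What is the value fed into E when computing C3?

OFB encryption: S_i = E(K, S_{i−1}) with S_{0} = IV; C_i = P_i ⊕ S_i.
C1: S = E(K, 0x51) = 0x40; 0xB3 ⊕ 0x40 = 0xF3.
C2: S = E(K, 0x40) = 0x2F; 0xE6 ⊕ 0x2F = 0xC9.
C3: S = E(K, 0x2F) = 0x1E; 0xB9 ⊕ 0x1E = 0xA7.
So the input to E for block 3 is 0x2F.

0x2F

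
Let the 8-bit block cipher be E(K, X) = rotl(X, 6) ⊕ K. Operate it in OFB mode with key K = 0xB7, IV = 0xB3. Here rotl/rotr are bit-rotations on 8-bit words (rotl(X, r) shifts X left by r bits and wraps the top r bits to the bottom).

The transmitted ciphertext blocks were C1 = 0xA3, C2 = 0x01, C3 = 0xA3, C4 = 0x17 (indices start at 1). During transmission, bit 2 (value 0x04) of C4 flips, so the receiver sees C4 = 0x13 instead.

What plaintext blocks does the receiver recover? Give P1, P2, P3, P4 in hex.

OFB decryption: S_i = E(K, S_{i−1}) with S_{0} = IV; P_i = C_i ⊕ S_i.
Only C4 changed, to 0x13. In OFB, a change in C_i flips the same bit in P_i only; the keystream is unaffected. Decrypting the received ciphertext:
P1: S = E(K, 0xB3) = 0x5B; 0xA3 ⊕ 0x5B = 0xF8.
P2: S = E(K, 0x5B) = 0x61; 0x01 ⊕ 0x61 = 0x60.
P3: S = E(K, 0x61) = 0xEF; 0xA3 ⊕ 0xEF = 0x4C.
P4: S = E(K, 0xEF) = 0x4C; 0x13 ⊕ 0x4C = 0x5F.
Blocks that differ from the original plaintext: P4.

P1 = 0xF8, P2 = 0x60, P3 = 0x4C, P4 = 0x5F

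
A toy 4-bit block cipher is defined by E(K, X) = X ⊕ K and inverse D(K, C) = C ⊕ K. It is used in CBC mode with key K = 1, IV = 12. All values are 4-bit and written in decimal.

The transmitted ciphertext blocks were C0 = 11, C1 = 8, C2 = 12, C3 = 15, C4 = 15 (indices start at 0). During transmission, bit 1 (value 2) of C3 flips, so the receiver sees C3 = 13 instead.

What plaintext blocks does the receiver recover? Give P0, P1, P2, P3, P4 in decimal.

CBC decryption: P_i = D(K, C_i) ⊕ C_{i−1}, with C_{−1} = IV.
Only C3 changed, to 13. In CBC, a change in C_i garbles P_i and flips the same bit in P_{i+1}. Decrypting the received ciphertext:
P0: D(K, 11) = 10; 10 ⊕ 12 = 6.
P1: D(K, 8) = 9; 9 ⊕ 11 = 2.
P2: D(K, 12) = 13; 13 ⊕ 8 = 5.
P3: D(K, 13) = 12; 12 ⊕ 12 = 0.
P4: D(K, 15) = 14; 14 ⊕ 13 = 3.
Blocks that differ from the original plaintext: P3, P4.

P0 = 6, P1 = 2, P2 = 5, P3 = 0, P4 = 3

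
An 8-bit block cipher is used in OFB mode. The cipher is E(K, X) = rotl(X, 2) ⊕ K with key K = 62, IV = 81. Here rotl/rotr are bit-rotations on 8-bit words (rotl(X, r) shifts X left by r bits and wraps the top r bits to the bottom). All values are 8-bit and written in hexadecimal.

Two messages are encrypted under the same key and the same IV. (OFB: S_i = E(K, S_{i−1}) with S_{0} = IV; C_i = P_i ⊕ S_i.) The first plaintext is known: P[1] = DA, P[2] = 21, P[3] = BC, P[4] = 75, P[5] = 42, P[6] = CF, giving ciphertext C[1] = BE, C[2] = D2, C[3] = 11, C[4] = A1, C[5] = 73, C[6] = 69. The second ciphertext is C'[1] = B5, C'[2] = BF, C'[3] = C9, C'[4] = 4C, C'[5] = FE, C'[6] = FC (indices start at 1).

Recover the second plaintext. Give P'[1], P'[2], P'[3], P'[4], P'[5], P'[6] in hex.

P'[1] = D1, P'[2] = 4C, P'[3] = 64, P'[4] = 98, P'[5] = CF, P'[6] = 5A

In OFB with a reused IV, both messages share the same keystream S_i, so C_i ⊕ C'_i = P_i ⊕ P'_i and thus P'_i = P_i ⊕ C_i ⊕ C'_i.
P'[1]: DA ⊕ BE ⊕ B5 = D1.
P'[2]: 21 ⊕ D2 ⊕ BF = 4C.
P'[3]: BC ⊕ 11 ⊕ C9 = 64.
P'[4]: 75 ⊕ A1 ⊕ 4C = 98.
P'[5]: 42 ⊕ 73 ⊕ FE = CF.
P'[6]: CF ⊕ 69 ⊕ FC = 5A.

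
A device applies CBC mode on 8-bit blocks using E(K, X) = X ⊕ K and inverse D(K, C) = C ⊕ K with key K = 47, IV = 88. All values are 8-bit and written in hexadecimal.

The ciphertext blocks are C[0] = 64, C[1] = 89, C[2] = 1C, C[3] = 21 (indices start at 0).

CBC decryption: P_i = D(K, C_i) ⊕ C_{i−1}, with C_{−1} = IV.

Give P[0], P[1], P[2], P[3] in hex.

P[0] = AB, P[1] = AA, P[2] = D2, P[3] = 7A

P[0]: D(K, 64) = 23; 23 ⊕ 88 = AB.
P[1]: D(K, 89) = CE; CE ⊕ 64 = AA.
P[2]: D(K, 1C) = 5B; 5B ⊕ 89 = D2.
P[3]: D(K, 21) = 66; 66 ⊕ 1C = 7A.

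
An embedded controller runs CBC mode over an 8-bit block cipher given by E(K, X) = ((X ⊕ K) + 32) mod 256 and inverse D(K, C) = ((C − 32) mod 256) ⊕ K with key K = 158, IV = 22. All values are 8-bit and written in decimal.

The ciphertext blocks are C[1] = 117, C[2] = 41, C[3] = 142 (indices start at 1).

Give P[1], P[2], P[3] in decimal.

CBC decryption: P_i = D(K, C_i) ⊕ C_{i−1}, with C_{0} = IV.
P[1]: D(K, 117) = 203; 203 ⊕ 22 = 221.
P[2]: D(K, 41) = 151; 151 ⊕ 117 = 226.
P[3]: D(K, 142) = 240; 240 ⊕ 41 = 217.

P[1] = 221, P[2] = 226, P[3] = 217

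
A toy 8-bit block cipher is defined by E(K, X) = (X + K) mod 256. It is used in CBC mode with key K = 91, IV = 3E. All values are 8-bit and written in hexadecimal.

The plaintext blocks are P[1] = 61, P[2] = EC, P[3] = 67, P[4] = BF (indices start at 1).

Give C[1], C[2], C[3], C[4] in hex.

CBC encryption: C_i = E(K, P_i ⊕ C_{i−1}), with C_{0} = IV.
C[1]: P[1] ⊕ 3E = 5F; E(K, 5F) = F0.
C[2]: P[2] ⊕ F0 = 1C; E(K, 1C) = AD.
C[3]: P[3] ⊕ AD = CA; E(K, CA) = 5B.
C[4]: P[4] ⊕ 5B = E4; E(K, E4) = 75.

C[1] = F0, C[2] = AD, C[3] = 5B, C[4] = 75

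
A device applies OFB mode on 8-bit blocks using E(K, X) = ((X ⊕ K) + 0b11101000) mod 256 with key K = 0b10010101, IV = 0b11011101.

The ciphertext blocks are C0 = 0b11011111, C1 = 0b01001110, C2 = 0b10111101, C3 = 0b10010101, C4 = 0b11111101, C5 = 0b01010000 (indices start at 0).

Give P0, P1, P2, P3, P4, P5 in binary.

P0 = 0b11101111, P1 = 0b11000011, P2 = 0b10111101, P3 = 0b11101000, P4 = 0b00101101, P5 = 0b01111101

OFB decryption: S_i = E(K, S_{i−1}) with S_{−1} = IV; P_i = C_i ⊕ S_i.
P0: S = E(K, 0b11011101) = 0b00110000; 0b11011111 ⊕ 0b00110000 = 0b11101111.
P1: S = E(K, 0b00110000) = 0b10001101; 0b01001110 ⊕ 0b10001101 = 0b11000011.
P2: S = E(K, 0b10001101) = 0b00000000; 0b10111101 ⊕ 0b00000000 = 0b10111101.
P3: S = E(K, 0b00000000) = 0b01111101; 0b10010101 ⊕ 0b01111101 = 0b11101000.
P4: S = E(K, 0b01111101) = 0b11010000; 0b11111101 ⊕ 0b11010000 = 0b00101101.
P5: S = E(K, 0b11010000) = 0b00101101; 0b01010000 ⊕ 0b00101101 = 0b01111101.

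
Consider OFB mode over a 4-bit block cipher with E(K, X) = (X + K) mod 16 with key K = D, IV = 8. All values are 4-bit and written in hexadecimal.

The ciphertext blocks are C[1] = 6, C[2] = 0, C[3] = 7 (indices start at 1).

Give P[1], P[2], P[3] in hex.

OFB decryption: S_i = E(K, S_{i−1}) with S_{0} = IV; P_i = C_i ⊕ S_i.
P[1]: S = E(K, 8) = 5; 6 ⊕ 5 = 3.
P[2]: S = E(K, 5) = 2; 0 ⊕ 2 = 2.
P[3]: S = E(K, 2) = F; 7 ⊕ F = 8.

P[1] = 3, P[2] = 2, P[3] = 8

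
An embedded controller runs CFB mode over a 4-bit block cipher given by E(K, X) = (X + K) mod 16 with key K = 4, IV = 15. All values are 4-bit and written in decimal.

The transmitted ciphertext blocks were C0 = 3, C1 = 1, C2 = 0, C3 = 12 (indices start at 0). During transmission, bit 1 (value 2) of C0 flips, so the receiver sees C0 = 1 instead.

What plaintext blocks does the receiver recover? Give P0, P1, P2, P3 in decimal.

CFB decryption: P_i = C_i ⊕ E(K, C_{i−1}), with C_{−1} = IV.
Only C0 changed, to 1. In CFB, a change in C_i flips the same bit in P_i and garbles P_{i+1}. Decrypting the received ciphertext:
P0: E(K, 15) = 3; 1 ⊕ 3 = 2.
P1: E(K, 1) = 5; 1 ⊕ 5 = 4.
P2: E(K, 1) = 5; 0 ⊕ 5 = 5.
P3: E(K, 0) = 4; 12 ⊕ 4 = 8.
Blocks that differ from the original plaintext: P0, P1.

P0 = 2, P1 = 4, P2 = 5, P3 = 8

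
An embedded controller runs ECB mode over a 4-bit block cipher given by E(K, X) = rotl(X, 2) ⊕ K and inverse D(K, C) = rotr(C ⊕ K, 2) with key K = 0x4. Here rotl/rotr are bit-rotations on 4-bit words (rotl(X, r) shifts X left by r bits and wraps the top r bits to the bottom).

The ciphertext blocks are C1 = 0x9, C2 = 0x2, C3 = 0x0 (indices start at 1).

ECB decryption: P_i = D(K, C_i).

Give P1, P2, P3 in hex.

P1: D(K, 0x9) = 0x7.
P2: D(K, 0x2) = 0x9.
P3: D(K, 0x0) = 0x1.

P1 = 0x7, P2 = 0x9, P3 = 0x1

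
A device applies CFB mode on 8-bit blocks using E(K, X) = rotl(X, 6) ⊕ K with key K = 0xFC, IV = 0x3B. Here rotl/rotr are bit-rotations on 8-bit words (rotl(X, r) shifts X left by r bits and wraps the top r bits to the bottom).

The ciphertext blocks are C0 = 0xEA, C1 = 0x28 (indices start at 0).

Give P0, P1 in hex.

P0 = 0xD8, P1 = 0x6E

CFB decryption: P_i = C_i ⊕ E(K, C_{i−1}), with C_{−1} = IV.
P0: E(K, 0x3B) = 0x32; 0xEA ⊕ 0x32 = 0xD8.
P1: E(K, 0xEA) = 0x46; 0x28 ⊕ 0x46 = 0x6E.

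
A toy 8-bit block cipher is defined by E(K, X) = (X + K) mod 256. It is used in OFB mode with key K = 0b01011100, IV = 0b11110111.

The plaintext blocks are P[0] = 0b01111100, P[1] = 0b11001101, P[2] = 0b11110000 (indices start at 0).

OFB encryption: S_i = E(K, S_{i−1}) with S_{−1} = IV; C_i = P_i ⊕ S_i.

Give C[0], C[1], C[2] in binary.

C[0]: S = E(K, 0b11110111) = 0b01010011; 0b01111100 ⊕ 0b01010011 = 0b00101111.
C[1]: S = E(K, 0b01010011) = 0b10101111; 0b11001101 ⊕ 0b10101111 = 0b01100010.
C[2]: S = E(K, 0b10101111) = 0b00001011; 0b11110000 ⊕ 0b00001011 = 0b11111011.

C[0] = 0b00101111, C[1] = 0b01100010, C[2] = 0b11111011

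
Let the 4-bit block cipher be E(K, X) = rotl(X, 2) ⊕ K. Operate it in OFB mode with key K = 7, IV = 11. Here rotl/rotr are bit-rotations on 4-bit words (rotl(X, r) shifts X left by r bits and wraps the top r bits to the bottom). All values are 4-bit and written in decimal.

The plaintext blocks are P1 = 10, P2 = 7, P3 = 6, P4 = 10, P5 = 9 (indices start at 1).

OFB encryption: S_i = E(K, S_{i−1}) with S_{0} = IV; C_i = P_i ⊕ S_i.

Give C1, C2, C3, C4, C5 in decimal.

C1: S = E(K, 11) = 9; 10 ⊕ 9 = 3.
C2: S = E(K, 9) = 1; 7 ⊕ 1 = 6.
C3: S = E(K, 1) = 3; 6 ⊕ 3 = 5.
C4: S = E(K, 3) = 11; 10 ⊕ 11 = 1.
C5: S = E(K, 11) = 9; 9 ⊕ 9 = 0.

C1 = 3, C2 = 6, C3 = 5, C4 = 1, C5 = 0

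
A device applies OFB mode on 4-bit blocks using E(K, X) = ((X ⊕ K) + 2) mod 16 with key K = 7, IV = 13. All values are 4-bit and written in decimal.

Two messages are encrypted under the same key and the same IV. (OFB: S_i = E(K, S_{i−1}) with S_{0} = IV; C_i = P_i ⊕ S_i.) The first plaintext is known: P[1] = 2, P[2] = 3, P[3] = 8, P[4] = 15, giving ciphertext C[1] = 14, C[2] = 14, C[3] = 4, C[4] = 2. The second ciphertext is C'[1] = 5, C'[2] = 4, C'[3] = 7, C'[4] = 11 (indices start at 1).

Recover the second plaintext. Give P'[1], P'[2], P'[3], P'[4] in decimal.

In OFB with a reused IV, both messages share the same keystream S_i, so C_i ⊕ C'_i = P_i ⊕ P'_i and thus P'_i = P_i ⊕ C_i ⊕ C'_i.
P'[1]: 2 ⊕ 14 ⊕ 5 = 9.
P'[2]: 3 ⊕ 14 ⊕ 4 = 9.
P'[3]: 8 ⊕ 4 ⊕ 7 = 11.
P'[4]: 15 ⊕ 2 ⊕ 11 = 6.

P'[1] = 9, P'[2] = 9, P'[3] = 11, P'[4] = 6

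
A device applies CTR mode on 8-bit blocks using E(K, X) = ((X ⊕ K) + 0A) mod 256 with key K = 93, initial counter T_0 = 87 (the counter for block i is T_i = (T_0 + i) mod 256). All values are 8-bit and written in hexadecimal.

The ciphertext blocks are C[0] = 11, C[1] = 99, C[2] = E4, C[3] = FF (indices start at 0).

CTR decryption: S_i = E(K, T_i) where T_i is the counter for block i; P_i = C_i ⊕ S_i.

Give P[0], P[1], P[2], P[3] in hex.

P[0] = 0F, P[1] = BC, P[2] = C0, P[3] = DC

P[0]: T = 87, S = E(K, T) = 1E; 11 ⊕ 1E = 0F.
P[1]: T = 88, S = E(K, T) = 25; 99 ⊕ 25 = BC.
P[2]: T = 89, S = E(K, T) = 24; E4 ⊕ 24 = C0.
P[3]: T = 8A, S = E(K, T) = 23; FF ⊕ 23 = DC.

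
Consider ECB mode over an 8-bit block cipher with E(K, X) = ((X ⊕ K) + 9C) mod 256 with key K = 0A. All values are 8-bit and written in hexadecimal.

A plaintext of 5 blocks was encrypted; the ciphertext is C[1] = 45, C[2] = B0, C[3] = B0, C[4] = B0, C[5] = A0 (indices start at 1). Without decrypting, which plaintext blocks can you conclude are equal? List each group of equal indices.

ECB encrypts each block independently with the same key, so equal ciphertext blocks imply equal plaintext blocks.
C[2] = C[3] = C[4] = B0, so P[2] = P[3] = P[4].

P[2] = P[3] = P[4]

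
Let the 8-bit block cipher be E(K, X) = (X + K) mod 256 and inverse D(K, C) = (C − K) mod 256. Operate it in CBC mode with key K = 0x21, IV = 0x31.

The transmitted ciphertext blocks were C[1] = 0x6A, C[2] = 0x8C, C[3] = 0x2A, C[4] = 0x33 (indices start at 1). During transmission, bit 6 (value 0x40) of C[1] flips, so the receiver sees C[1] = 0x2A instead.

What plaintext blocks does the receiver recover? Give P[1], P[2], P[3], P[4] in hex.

P[1] = 0x38, P[2] = 0x41, P[3] = 0x85, P[4] = 0x38

CBC decryption: P_i = D(K, C_i) ⊕ C_{i−1}, with C_{0} = IV.
Only C[1] changed, to 0x2A. In CBC, a change in C_i garbles P_i and flips the same bit in P_{i+1}. Decrypting the received ciphertext:
P[1]: D(K, 0x2A) = 0x09; 0x09 ⊕ 0x31 = 0x38.
P[2]: D(K, 0x8C) = 0x6B; 0x6B ⊕ 0x2A = 0x41.
P[3]: D(K, 0x2A) = 0x09; 0x09 ⊕ 0x8C = 0x85.
P[4]: D(K, 0x33) = 0x12; 0x12 ⊕ 0x2A = 0x38.
Blocks that differ from the original plaintext: P[1], P[2].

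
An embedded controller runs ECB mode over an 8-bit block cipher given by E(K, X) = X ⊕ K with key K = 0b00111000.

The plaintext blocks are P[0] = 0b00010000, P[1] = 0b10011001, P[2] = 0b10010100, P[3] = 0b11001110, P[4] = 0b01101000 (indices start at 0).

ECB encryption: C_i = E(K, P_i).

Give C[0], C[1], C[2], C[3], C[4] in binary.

C[0]: E(K, 0b00010000) = 0b00101000.
C[1]: E(K, 0b10011001) = 0b10100001.
C[2]: E(K, 0b10010100) = 0b10101100.
C[3]: E(K, 0b11001110) = 0b11110110.
C[4]: E(K, 0b01101000) = 0b01010000.

C[0] = 0b00101000, C[1] = 0b10100001, C[2] = 0b10101100, C[3] = 0b11110110, C[4] = 0b01010000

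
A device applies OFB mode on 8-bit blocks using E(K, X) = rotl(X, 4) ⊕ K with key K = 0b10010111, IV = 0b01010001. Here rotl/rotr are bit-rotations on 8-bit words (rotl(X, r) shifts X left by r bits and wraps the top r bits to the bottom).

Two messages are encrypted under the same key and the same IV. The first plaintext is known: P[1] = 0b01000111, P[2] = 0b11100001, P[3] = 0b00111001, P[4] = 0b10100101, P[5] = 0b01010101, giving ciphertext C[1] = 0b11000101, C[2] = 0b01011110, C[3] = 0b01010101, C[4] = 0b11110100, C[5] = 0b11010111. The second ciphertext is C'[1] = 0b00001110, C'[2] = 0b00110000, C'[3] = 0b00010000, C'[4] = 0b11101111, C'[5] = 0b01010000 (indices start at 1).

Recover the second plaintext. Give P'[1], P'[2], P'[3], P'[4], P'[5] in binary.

P'[1] = 0b10001100, P'[2] = 0b10001111, P'[3] = 0b01111100, P'[4] = 0b10111110, P'[5] = 0b11010010

In OFB with a reused IV, both messages share the same keystream S_i, so C_i ⊕ C'_i = P_i ⊕ P'_i and thus P'_i = P_i ⊕ C_i ⊕ C'_i.
P'[1]: 0b01000111 ⊕ 0b11000101 ⊕ 0b00001110 = 0b10001100.
P'[2]: 0b11100001 ⊕ 0b01011110 ⊕ 0b00110000 = 0b10001111.
P'[3]: 0b00111001 ⊕ 0b01010101 ⊕ 0b00010000 = 0b01111100.
P'[4]: 0b10100101 ⊕ 0b11110100 ⊕ 0b11101111 = 0b10111110.
P'[5]: 0b01010101 ⊕ 0b11010111 ⊕ 0b01010000 = 0b11010010.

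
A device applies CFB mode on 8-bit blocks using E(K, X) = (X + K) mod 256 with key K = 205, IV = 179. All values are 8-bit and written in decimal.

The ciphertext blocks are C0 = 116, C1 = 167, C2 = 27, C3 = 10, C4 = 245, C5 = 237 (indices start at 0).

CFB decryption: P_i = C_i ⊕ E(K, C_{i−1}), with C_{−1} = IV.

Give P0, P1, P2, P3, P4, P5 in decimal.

P0: E(K, 179) = 128; 116 ⊕ 128 = 244.
P1: E(K, 116) = 65; 167 ⊕ 65 = 230.
P2: E(K, 167) = 116; 27 ⊕ 116 = 111.
P3: E(K, 27) = 232; 10 ⊕ 232 = 226.
P4: E(K, 10) = 215; 245 ⊕ 215 = 34.
P5: E(K, 245) = 194; 237 ⊕ 194 = 47.

P0 = 244, P1 = 230, P2 = 111, P3 = 226, P4 = 34, P5 = 47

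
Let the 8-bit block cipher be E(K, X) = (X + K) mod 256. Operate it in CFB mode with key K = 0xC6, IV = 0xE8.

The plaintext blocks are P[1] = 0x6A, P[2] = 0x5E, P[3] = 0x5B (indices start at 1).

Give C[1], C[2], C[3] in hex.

CFB encryption: C_i = P_i ⊕ E(K, C_{i−1}), with C_{0} = IV.
C[1]: E(K, 0xE8) = 0xAE; 0x6A ⊕ 0xAE = 0xC4.
C[2]: E(K, 0xC4) = 0x8A; 0x5E ⊕ 0x8A = 0xD4.
C[3]: E(K, 0xD4) = 0x9A; 0x5B ⊕ 0x9A = 0xC1.

C[1] = 0xC4, C[2] = 0xD4, C[3] = 0xC1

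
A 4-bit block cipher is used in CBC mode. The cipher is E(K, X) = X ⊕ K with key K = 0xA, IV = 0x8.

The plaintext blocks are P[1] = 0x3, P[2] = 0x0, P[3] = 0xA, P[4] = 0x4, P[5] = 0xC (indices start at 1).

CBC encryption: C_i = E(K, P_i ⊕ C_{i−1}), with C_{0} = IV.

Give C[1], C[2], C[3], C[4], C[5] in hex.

C[1]: P[1] ⊕ 0x8 = 0xB; E(K, 0xB) = 0x1.
C[2]: P[2] ⊕ 0x1 = 0x1; E(K, 0x1) = 0xB.
C[3]: P[3] ⊕ 0xB = 0x1; E(K, 0x1) = 0xB.
C[4]: P[4] ⊕ 0xB = 0xF; E(K, 0xF) = 0x5.
C[5]: P[5] ⊕ 0x5 = 0x9; E(K, 0x9) = 0x3.

C[1] = 0x1, C[2] = 0xB, C[3] = 0xB, C[4] = 0x5, C[5] = 0x3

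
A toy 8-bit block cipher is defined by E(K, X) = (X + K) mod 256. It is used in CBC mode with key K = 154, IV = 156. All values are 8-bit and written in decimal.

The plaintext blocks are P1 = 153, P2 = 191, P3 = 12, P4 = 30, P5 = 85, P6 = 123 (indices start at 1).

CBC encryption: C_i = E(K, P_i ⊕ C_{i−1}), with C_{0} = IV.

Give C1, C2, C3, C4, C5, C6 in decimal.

C1: P1 ⊕ 156 = 5; E(K, 5) = 159.
C2: P2 ⊕ 159 = 32; E(K, 32) = 186.
C3: P3 ⊕ 186 = 182; E(K, 182) = 80.
C4: P4 ⊕ 80 = 78; E(K, 78) = 232.
C5: P5 ⊕ 232 = 189; E(K, 189) = 87.
C6: P6 ⊕ 87 = 44; E(K, 44) = 198.

C1 = 159, C2 = 186, C3 = 80, C4 = 232, C5 = 87, C6 = 198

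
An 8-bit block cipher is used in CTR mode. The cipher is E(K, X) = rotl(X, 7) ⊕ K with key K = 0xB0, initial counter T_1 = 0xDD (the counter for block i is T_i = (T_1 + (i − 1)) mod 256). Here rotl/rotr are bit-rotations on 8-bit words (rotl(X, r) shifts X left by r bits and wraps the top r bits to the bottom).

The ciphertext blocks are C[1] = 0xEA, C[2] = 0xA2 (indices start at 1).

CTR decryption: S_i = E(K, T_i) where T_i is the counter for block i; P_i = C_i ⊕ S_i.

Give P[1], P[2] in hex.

P[1] = 0xB4, P[2] = 0x7D

P[1]: T = 0xDD, S = E(K, T) = 0x5E; 0xEA ⊕ 0x5E = 0xB4.
P[2]: T = 0xDE, S = E(K, T) = 0xDF; 0xA2 ⊕ 0xDF = 0x7D.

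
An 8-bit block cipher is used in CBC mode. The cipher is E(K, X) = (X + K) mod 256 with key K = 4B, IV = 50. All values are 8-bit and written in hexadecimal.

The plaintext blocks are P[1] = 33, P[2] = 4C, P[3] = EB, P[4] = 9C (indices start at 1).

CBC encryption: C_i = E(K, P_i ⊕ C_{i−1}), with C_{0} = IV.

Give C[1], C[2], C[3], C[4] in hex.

C[1]: P[1] ⊕ 50 = 63; E(K, 63) = AE.
C[2]: P[2] ⊕ AE = E2; E(K, E2) = 2D.
C[3]: P[3] ⊕ 2D = C6; E(K, C6) = 11.
C[4]: P[4] ⊕ 11 = 8D; E(K, 8D) = D8.

C[1] = AE, C[2] = 2D, C[3] = 11, C[4] = D8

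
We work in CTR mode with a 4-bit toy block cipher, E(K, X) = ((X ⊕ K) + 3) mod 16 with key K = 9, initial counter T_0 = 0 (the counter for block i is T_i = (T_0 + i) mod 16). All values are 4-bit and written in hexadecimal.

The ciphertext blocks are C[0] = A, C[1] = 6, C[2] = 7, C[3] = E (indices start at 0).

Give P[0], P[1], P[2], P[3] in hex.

CTR decryption: S_i = E(K, T_i) where T_i is the counter for block i; P_i = C_i ⊕ S_i.
P[0]: T = 0, S = E(K, T) = C; A ⊕ C = 6.
P[1]: T = 1, S = E(K, T) = B; 6 ⊕ B = D.
P[2]: T = 2, S = E(K, T) = E; 7 ⊕ E = 9.
P[3]: T = 3, S = E(K, T) = D; E ⊕ D = 3.

P[0] = 6, P[1] = D, P[2] = 9, P[3] = 3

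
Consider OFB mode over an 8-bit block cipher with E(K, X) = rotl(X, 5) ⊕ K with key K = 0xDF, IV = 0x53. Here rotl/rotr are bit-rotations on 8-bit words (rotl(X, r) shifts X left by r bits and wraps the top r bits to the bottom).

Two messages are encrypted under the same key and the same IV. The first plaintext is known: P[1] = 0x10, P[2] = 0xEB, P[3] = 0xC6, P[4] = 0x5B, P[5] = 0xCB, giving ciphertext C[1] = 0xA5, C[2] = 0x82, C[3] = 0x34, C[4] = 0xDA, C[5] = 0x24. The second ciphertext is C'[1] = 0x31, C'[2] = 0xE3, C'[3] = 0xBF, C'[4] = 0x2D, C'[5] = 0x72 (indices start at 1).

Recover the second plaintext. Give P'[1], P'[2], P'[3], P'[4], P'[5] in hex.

In OFB with a reused IV, both messages share the same keystream S_i, so C_i ⊕ C'_i = P_i ⊕ P'_i and thus P'_i = P_i ⊕ C_i ⊕ C'_i.
P'[1]: 0x10 ⊕ 0xA5 ⊕ 0x31 = 0x84.
P'[2]: 0xEB ⊕ 0x82 ⊕ 0xE3 = 0x8A.
P'[3]: 0xC6 ⊕ 0x34 ⊕ 0xBF = 0x4D.
P'[4]: 0x5B ⊕ 0xDA ⊕ 0x2D = 0xAC.
P'[5]: 0xCB ⊕ 0x24 ⊕ 0x72 = 0x9D.

P'[1] = 0x84, P'[2] = 0x8A, P'[3] = 0x4D, P'[4] = 0xAC, P'[5] = 0x9D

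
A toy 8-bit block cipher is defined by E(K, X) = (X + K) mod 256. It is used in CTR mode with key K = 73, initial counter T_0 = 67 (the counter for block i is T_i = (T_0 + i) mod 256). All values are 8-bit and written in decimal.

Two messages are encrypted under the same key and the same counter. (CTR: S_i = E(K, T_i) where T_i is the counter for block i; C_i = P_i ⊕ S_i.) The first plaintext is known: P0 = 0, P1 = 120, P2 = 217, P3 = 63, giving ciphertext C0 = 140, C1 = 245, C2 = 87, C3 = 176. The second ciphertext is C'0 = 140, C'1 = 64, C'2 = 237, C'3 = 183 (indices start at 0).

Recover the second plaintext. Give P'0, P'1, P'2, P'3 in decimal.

P'0 = 0, P'1 = 205, P'2 = 99, P'3 = 56

In CTR with a reused counter, both messages share the same keystream S_i, so C_i ⊕ C'_i = P_i ⊕ P'_i and thus P'_i = P_i ⊕ C_i ⊕ C'_i.
P'0: 0 ⊕ 140 ⊕ 140 = 0.
P'1: 120 ⊕ 245 ⊕ 64 = 205.
P'2: 217 ⊕ 87 ⊕ 237 = 99.
P'3: 63 ⊕ 176 ⊕ 183 = 56.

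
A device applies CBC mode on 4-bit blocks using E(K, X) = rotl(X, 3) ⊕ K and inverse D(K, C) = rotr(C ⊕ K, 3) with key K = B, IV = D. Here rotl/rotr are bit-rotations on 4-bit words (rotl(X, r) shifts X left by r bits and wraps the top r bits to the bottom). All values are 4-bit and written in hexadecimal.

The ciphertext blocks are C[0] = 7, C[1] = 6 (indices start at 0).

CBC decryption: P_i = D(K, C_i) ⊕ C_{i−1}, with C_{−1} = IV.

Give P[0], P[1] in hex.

P[0]: D(K, 7) = 9; 9 ⊕ D = 4.
P[1]: D(K, 6) = B; B ⊕ 7 = C.

P[0] = 4, P[1] = C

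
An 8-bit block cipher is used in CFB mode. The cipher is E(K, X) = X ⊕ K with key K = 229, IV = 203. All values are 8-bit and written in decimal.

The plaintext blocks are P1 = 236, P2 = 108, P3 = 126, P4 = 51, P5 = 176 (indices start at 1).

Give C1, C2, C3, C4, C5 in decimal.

CFB encryption: C_i = P_i ⊕ E(K, C_{i−1}), with C_{0} = IV.
C1: E(K, 203) = 46; 236 ⊕ 46 = 194.
C2: E(K, 194) = 39; 108 ⊕ 39 = 75.
C3: E(K, 75) = 174; 126 ⊕ 174 = 208.
C4: E(K, 208) = 53; 51 ⊕ 53 = 6.
C5: E(K, 6) = 227; 176 ⊕ 227 = 83.

C1 = 194, C2 = 75, C3 = 208, C4 = 6, C5 = 83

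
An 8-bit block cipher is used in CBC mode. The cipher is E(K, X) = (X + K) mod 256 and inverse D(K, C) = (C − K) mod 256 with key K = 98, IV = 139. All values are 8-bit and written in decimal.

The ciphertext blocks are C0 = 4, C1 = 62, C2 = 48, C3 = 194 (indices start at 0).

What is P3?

CBC decryption: P_i = D(K, C_i) ⊕ C_{i−1}, with C_{−1} = IV.
P3: D(K, 194) = 96; 96 ⊕ 48 = 80.

P3 = 80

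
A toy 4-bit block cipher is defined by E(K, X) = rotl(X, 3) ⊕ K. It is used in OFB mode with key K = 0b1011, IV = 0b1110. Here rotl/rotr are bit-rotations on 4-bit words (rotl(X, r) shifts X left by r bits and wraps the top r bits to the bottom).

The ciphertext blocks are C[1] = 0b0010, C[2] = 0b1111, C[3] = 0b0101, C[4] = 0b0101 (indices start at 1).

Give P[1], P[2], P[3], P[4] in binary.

P[1] = 0b1110, P[2] = 0b0010, P[3] = 0b0000, P[4] = 0b0100

OFB decryption: S_i = E(K, S_{i−1}) with S_{0} = IV; P_i = C_i ⊕ S_i.
P[1]: S = E(K, 0b1110) = 0b1100; 0b0010 ⊕ 0b1100 = 0b1110.
P[2]: S = E(K, 0b1100) = 0b1101; 0b1111 ⊕ 0b1101 = 0b0010.
P[3]: S = E(K, 0b1101) = 0b0101; 0b0101 ⊕ 0b0101 = 0b0000.
P[4]: S = E(K, 0b0101) = 0b0001; 0b0101 ⊕ 0b0001 = 0b0100.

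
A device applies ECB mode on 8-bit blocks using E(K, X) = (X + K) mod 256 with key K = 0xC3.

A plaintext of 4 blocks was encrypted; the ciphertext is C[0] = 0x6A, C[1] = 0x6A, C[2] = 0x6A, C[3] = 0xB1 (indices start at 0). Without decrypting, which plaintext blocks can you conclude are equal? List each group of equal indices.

ECB encrypts each block independently with the same key, so equal ciphertext blocks imply equal plaintext blocks.
C[0] = C[1] = C[2] = 0x6A, so P[0] = P[1] = P[2].

P[0] = P[1] = P[2]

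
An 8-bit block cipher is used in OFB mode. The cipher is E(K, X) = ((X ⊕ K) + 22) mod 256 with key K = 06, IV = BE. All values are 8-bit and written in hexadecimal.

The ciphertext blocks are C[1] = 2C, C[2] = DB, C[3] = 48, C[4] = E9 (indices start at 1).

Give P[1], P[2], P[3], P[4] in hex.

OFB decryption: S_i = E(K, S_{i−1}) with S_{0} = IV; P_i = C_i ⊕ S_i.
P[1]: S = E(K, BE) = DA; 2C ⊕ DA = F6.
P[2]: S = E(K, DA) = FE; DB ⊕ FE = 25.
P[3]: S = E(K, FE) = 1A; 48 ⊕ 1A = 52.
P[4]: S = E(K, 1A) = 3E; E9 ⊕ 3E = D7.

P[1] = F6, P[2] = 25, P[3] = 52, P[4] = D7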